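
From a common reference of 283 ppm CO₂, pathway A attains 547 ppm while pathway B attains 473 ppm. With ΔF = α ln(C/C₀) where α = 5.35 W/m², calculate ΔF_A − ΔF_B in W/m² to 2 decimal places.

ΔF_A = 5.35 ln(547/283) = 5.35 × 0.65900 = 3.5257 W/m².
ΔF_B = 5.35 ln(473/283) = 5.35 × 0.51365 = 2.7480 W/m².
Difference: 3.5257 − 2.7480 = 0.7777 W/m².

ΔF_A − ΔF_B = 0.78 W/m²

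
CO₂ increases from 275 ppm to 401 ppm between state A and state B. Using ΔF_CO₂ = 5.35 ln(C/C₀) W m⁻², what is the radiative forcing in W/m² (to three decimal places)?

ΔF = 2.018 W/m²

CO₂: 5.35 × ln(401/275) = 5.35 × ln(1.45818) = 5.35 × 0.37719 = 2.0180 W/m².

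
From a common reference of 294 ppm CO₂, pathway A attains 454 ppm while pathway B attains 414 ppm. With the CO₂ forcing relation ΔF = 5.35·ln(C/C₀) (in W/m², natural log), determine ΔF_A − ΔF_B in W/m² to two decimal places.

ΔF_A − ΔF_B = 0.49 W/m²

ΔF_A = 5.35 ln(454/294) = 5.35 × 0.43452 = 2.3247 W/m².
ΔF_B = 5.35 ln(414/294) = 5.35 × 0.34229 = 1.8313 W/m².
Difference: 2.3247 − 1.8313 = 0.4934 W/m².
(Equivalently, ΔF_A − ΔF_B = 5.35 ln(454/414) = 5.35 × 0.09223 = 0.4934 W/m².)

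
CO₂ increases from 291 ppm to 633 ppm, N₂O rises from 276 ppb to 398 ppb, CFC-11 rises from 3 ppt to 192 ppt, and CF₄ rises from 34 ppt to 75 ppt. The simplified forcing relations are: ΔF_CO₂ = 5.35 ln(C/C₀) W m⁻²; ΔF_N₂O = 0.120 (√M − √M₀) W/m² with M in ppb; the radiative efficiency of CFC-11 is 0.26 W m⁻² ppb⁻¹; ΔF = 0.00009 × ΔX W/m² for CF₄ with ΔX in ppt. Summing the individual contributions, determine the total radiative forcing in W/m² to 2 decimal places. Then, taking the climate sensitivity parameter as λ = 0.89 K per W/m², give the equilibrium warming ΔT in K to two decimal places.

ΔF = 4.61 W/m²; ΔT = 4.10 K

CO₂: 5.35 × ln(633/291) = 5.35 × ln(2.17526) = 5.35 × 0.77715 = 4.1578 W/m².
N₂O: 0.120 × (√398 − √276) = 0.120 × (19.9499 − 16.6132) = 0.120 × 3.3367 = 0.4004 W/m².
CFC-11: Δ = 192 − 3 = 189 ppt = 0.189 ppb; ΔF = 0.26 × 0.189 = 0.0491 W/m².
CF₄: ΔF = 0.00009 × (75 − 34) = 0.00009 × 41 = 0.0037 W/m².
Total ΔF = 4.1578 + 0.4004 + 0.0491 + 0.0037 = 4.6110 W/m².
ΔT = λ ΔF = 0.89 × 4.61 = 4.1029 K.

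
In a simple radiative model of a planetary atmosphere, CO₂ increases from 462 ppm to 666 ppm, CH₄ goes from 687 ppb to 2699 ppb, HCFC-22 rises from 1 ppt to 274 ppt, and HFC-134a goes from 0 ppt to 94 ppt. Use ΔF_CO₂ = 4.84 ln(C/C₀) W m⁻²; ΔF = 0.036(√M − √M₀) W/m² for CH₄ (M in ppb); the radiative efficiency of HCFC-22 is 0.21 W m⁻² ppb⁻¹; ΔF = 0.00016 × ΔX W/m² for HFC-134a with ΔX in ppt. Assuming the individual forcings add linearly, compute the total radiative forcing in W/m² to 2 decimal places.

CO₂: 4.84 × ln(666/462) = 4.84 × ln(1.44156) = 4.84 × 0.36573 = 1.7701 W/m².
CH₄: 0.036 × (√2699 − √687) = 0.036 × (51.9519 − 26.2107) = 0.036 × 25.7412 = 0.9267 W/m².
HCFC-22: Δ = 274 − 1 = 273 ppt = 0.273 ppb; ΔF = 0.21 × 0.273 = 0.0573 W/m².
HFC-134a: ΔF = 0.00016 × (94 − 0) = 0.00016 × 94 = 0.0150 W/m².
Total ΔF = 1.7701 + 0.9267 + 0.0573 + 0.0150 = 2.7691 W/m².

ΔF = 2.77 W/m²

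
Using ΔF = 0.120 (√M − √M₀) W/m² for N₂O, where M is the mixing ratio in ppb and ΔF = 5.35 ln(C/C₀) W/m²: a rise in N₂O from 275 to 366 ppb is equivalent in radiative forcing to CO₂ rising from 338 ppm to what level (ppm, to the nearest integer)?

C ≈ 358 ppm

N₂O forcing: 0.120 × (√366 − √275) = 0.120 × (19.1311 − 16.5831) = 0.120 × 2.5480 = 0.30576 W/m².
Set 5.35 ln(C/338) = 0.30576: ln(C/338) = 0.30576/5.35 = 0.05715, so C = 338 × e^0.05715 = 338 × 1.05881 = 357.88 ppm.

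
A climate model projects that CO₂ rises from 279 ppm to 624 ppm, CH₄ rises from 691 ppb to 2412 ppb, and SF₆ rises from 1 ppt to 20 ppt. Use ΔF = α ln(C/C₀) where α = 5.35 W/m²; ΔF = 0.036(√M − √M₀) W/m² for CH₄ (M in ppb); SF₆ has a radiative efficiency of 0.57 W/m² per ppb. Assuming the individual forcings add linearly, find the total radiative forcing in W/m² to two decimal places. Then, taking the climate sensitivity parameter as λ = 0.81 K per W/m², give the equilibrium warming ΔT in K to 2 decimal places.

ΔF = 5.14 W/m²; ΔT = 4.16 K

CO₂: 5.35 × ln(624/279) = 5.35 × ln(2.23656) = 5.35 × 0.80494 = 4.3064 W/m².
CH₄: 0.036 × (√2412 − √691) = 0.036 × (49.1121 − 26.2869) = 0.036 × 22.8252 = 0.8217 W/m².
SF₆: Δ = 20 − 1 = 19 ppt = 0.019 ppb; ΔF = 0.57 × 0.019 = 0.0108 W/m².
Total ΔF = 4.3064 + 0.8217 + 0.0108 = 5.1389 W/m².
ΔT = λ ΔF = 0.81 × 5.14 = 4.1634 K.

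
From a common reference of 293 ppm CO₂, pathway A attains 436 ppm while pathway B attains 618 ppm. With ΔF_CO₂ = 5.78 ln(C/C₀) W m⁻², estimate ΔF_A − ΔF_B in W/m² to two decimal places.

ΔF_A = 5.78 ln(436/293) = 5.78 × 0.39747 = 2.2974 W/m².
ΔF_B = 5.78 ln(618/293) = 5.78 × 0.74632 = 4.3137 W/m².
Difference: 2.2974 − 4.3137 = -2.0163 W/m².

ΔF_A − ΔF_B = -2.02 W/m²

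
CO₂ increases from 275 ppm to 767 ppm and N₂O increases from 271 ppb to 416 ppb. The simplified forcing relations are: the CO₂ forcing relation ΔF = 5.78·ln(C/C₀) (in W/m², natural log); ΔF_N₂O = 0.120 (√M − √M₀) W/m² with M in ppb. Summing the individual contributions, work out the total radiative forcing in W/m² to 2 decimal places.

CO₂: 5.78 × ln(767/275) = 5.78 × ln(2.78909) = 5.78 × 1.02572 = 5.9287 W/m².
N₂O: 0.120 × (√416 − √271) = 0.120 × (20.3961 − 16.4621) = 0.120 × 3.9340 = 0.4721 W/m².
Total ΔF = 5.9287 + 0.4721 = 6.4008 W/m².

ΔF = 6.40 W/m²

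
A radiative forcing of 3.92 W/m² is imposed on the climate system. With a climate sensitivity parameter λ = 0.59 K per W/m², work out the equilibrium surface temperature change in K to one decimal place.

ΔT = 2.3 K

ΔT = λ ΔF = 0.59 × 3.92 = 2.3128 K.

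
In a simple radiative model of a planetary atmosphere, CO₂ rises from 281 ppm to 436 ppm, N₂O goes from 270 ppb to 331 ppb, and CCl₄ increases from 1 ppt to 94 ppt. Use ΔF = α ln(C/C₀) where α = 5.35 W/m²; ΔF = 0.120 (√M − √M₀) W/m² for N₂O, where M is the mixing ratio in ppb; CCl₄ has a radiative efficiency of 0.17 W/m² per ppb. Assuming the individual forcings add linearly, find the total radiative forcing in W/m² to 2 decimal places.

ΔF = 2.58 W/m²

CO₂: 5.35 × ln(436/281) = 5.35 × ln(1.55160) = 5.35 × 0.43929 = 2.3502 W/m².
N₂O: 0.120 × (√331 − √270) = 0.120 × (18.1934 − 16.4317) = 0.120 × 1.7617 = 0.2114 W/m².
CCl₄: Δ = 94 − 1 = 93 ppt = 0.093 ppb; ΔF = 0.17 × 0.093 = 0.0158 W/m².
Total ΔF = 2.3502 + 0.2114 + 0.0158 = 2.5774 W/m².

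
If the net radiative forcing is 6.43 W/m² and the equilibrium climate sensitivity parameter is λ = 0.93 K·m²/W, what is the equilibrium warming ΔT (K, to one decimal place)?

ΔT = λ ΔF = 0.93 × 6.43 = 5.9799 K.

ΔT = 6.0 K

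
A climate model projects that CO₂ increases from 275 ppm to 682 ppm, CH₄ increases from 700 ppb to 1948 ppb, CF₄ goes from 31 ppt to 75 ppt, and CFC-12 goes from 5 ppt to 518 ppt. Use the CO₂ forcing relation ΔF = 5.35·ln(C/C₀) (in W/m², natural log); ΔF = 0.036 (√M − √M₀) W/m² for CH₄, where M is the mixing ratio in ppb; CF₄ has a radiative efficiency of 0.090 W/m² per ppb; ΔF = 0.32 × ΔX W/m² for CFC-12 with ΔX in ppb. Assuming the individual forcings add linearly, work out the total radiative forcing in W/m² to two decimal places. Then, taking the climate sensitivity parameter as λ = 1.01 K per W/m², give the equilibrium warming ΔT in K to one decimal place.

CO₂: 5.35 × ln(682/275) = 5.35 × ln(2.48000) = 5.35 × 0.90826 = 4.8592 W/m².
CH₄: 0.036 × (√1948 − √700) = 0.036 × (44.1362 − 26.4575) = 0.036 × 17.6787 = 0.6364 W/m².
CF₄: Δ = 75 − 31 = 44 ppt = 0.044 ppb; ΔF = 0.090 × 0.044 = 0.0040 W/m².
CFC-12: Δ = 518 − 5 = 513 ppt = 0.513 ppb; ΔF = 0.32 × 0.513 = 0.1642 W/m².
Total ΔF = 4.8592 + 0.6364 + 0.0040 + 0.1642 = 5.6638 W/m².
ΔT = λ ΔF = 1.01 × 5.66 = 5.7166 K.

ΔF = 5.66 W/m²; ΔT = 5.7 K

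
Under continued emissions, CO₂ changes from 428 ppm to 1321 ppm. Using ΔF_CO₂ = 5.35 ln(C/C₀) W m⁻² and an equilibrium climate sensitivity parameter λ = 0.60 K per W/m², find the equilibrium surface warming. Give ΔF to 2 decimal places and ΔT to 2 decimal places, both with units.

ΔF = 6.03 W/m²; ΔT = 3.62 K

CO₂: 5.35 × ln(1321/428) = 5.35 × ln(3.08645) = 5.35 × 1.12702 = 6.0296 W/m².
ΔT = λ ΔF = 0.60 × 6.03 = 3.6180 K.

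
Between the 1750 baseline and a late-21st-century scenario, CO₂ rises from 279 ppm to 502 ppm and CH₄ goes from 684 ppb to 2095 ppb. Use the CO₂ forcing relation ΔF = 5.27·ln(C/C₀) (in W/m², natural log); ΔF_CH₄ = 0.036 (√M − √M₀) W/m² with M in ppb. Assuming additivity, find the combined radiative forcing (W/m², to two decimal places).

CO₂: 5.27 × ln(502/279) = 5.27 × ln(1.79928) = 5.27 × 0.58739 = 3.0955 W/m².
CH₄: 0.036 × (√2095 − √684) = 0.036 × (45.7712 − 26.1534) = 0.036 × 19.6178 = 0.7062 W/m².
Total ΔF = 3.0955 + 0.7062 = 3.8017 W/m².

ΔF = 3.80 W/m²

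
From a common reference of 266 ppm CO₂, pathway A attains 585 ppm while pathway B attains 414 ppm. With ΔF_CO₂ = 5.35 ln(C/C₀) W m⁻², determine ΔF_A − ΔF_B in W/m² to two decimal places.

ΔF_A − ΔF_B = 1.85 W/m²

ΔF_A = 5.35 ln(585/266) = 5.35 × 0.78812 = 4.2164 W/m².
ΔF_B = 5.35 ln(414/266) = 5.35 × 0.44237 = 2.3667 W/m².
Difference: 4.2164 − 2.3667 = 1.8497 W/m².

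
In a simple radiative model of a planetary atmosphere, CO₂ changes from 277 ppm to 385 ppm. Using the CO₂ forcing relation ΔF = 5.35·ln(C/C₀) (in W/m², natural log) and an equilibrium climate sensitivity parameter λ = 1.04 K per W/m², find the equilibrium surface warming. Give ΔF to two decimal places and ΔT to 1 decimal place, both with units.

ΔF = 1.76 W/m²; ΔT = 1.8 K

CO₂: 5.35 × ln(385/277) = 5.35 × ln(1.38989) = 5.35 × 0.32922 = 1.7613 W/m².
ΔT = λ ΔF = 1.04 × 1.76 = 1.8304 K.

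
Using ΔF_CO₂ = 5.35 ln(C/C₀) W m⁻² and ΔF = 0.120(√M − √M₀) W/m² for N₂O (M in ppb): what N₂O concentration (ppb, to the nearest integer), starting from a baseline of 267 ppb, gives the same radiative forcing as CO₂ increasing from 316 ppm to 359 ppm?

M ≈ 485 ppb

CO₂ forcing: 5.35 × ln(359/316) = 5.35 × 0.127580 = 0.68255 W/m².
Set 0.120(√M − √267) = 0.68255: √M = 0.68255/0.120 + √267 = 5.6879 + 16.3401 = 22.0280.
M = (22.0280)² = 485.23 ppb.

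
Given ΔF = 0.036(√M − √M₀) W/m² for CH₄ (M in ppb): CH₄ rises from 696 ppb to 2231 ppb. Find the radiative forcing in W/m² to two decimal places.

CH₄: 0.036 × (√2231 − √696) = 0.036 × (47.2335 − 26.3818) = 0.036 × 20.8517 = 0.7507 W/m².

ΔF = 0.75 W/m²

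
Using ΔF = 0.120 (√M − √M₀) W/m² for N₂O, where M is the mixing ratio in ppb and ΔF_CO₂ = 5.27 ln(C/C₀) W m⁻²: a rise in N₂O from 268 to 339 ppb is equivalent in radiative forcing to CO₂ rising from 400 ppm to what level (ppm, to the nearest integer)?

C ≈ 419 ppm

N₂O forcing: 0.120 × (√339 − √268) = 0.120 × (18.4120 − 16.3707) = 0.120 × 2.0413 = 0.24496 W/m².
Set 5.27 ln(C/400) = 0.24496: ln(C/400) = 0.24496/5.27 = 0.04648, so C = 400 × e^0.04648 = 400 × 1.04758 = 419.03 ppm.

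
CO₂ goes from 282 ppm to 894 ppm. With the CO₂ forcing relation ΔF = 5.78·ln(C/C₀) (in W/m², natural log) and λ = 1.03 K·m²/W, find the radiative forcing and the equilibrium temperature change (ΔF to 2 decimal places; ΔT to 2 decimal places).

CO₂: 5.78 × ln(894/282) = 5.78 × ln(3.17021) = 5.78 × 1.15380 = 6.6690 W/m².
ΔT = λ ΔF = 1.03 × 6.67 = 6.8701 K.

ΔF = 6.67 W/m²; ΔT = 6.87 K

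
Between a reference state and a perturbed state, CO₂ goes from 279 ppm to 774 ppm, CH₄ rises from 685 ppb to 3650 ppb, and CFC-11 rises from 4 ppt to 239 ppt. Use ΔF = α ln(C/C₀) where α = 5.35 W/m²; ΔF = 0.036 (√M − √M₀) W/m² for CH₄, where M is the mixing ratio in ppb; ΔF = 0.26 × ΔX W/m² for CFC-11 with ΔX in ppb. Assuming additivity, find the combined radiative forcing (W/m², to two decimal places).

ΔF = 6.75 W/m²

CO₂: 5.35 × ln(774/279) = 5.35 × ln(2.77419) = 5.35 × 1.02036 = 5.4589 W/m².
CH₄: 0.036 × (√3650 − √685) = 0.036 × (60.4152 − 26.1725) = 0.036 × 34.2427 = 1.2327 W/m².
CFC-11: Δ = 239 − 4 = 235 ppt = 0.235 ppb; ΔF = 0.26 × 0.235 = 0.0611 W/m².
Total ΔF = 5.4589 + 1.2327 + 0.0611 = 6.7527 W/m².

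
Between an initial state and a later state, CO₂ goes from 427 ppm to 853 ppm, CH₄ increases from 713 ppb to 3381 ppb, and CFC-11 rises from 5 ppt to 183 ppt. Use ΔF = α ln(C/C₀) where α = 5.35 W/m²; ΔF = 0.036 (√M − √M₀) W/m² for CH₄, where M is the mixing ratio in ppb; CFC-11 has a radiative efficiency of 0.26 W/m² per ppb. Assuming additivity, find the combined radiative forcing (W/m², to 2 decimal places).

ΔF = 4.88 W/m²

CO₂: 5.35 × ln(853/427) = 5.35 × ln(1.99766) = 5.35 × 0.69198 = 3.7021 W/m².
CH₄: 0.036 × (√3381 − √713) = 0.036 × (58.1464 − 26.7021) = 0.036 × 31.4443 = 1.1320 W/m².
CFC-11: Δ = 183 − 5 = 178 ppt = 0.178 ppb; ΔF = 0.26 × 0.178 = 0.0463 W/m².
Total ΔF = 3.7021 + 1.1320 + 0.0463 = 4.8804 W/m².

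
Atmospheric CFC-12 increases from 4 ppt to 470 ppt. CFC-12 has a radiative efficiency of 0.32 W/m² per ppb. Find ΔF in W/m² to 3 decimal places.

ΔF = 0.149 W/m²

CFC-12: Δ = 470 − 4 = 466 ppt = 0.466 ppb; ΔF = 0.32 × 0.466 = 0.1491 W/m².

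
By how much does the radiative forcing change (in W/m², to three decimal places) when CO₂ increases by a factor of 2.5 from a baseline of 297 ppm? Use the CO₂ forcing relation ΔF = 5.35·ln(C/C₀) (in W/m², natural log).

ΔF = 5.35 × ln(2.5) = 5.35 × 0.91629 = 4.9022 W/m².

ΔF = 4.902 W/m²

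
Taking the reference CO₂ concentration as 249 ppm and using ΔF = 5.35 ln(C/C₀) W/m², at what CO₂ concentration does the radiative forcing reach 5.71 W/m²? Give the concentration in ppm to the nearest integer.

Set 5.35 ln(C/249) = 5.71, so ln(C/249) = 5.71/5.35 = 1.06729.
Then C/249 = e^1.06729 = 2.90749, giving C = 249 × 2.90749 = 723.97 ppm.

C ≈ 724 ppm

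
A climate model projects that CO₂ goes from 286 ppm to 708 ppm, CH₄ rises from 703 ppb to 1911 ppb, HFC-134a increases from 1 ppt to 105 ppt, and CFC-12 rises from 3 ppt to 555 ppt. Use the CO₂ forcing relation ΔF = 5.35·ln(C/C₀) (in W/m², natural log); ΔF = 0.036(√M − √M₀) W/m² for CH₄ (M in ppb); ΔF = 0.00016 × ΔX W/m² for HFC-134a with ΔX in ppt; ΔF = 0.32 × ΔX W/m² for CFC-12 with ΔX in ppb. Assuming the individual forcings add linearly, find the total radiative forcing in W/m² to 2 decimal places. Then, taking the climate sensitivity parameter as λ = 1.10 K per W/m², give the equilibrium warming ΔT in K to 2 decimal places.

ΔF = 5.66 W/m²; ΔT = 6.23 K

CO₂: 5.35 × ln(708/286) = 5.35 × ln(2.47552) = 5.35 × 0.90645 = 4.8495 W/m².
CH₄: 0.036 × (√1911 − √703) = 0.036 × (43.7150 − 26.5141) = 0.036 × 17.2009 = 0.6192 W/m².
HFC-134a: ΔF = 0.00016 × (105 − 1) = 0.00016 × 104 = 0.0166 W/m².
CFC-12: Δ = 555 − 3 = 552 ppt = 0.552 ppb; ΔF = 0.32 × 0.552 = 0.1766 W/m².
Total ΔF = 4.8495 + 0.6192 + 0.0166 + 0.1766 = 5.6619 W/m².
ΔT = λ ΔF = 1.10 × 5.66 = 6.2260 K.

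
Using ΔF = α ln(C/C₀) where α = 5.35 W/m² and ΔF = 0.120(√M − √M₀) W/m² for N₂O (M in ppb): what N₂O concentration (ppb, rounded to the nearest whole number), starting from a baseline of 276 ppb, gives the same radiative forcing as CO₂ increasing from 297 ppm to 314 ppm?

CO₂ forcing: 5.35 × ln(314/297) = 5.35 × 0.055661 = 0.29779 W/m².
Set 0.120(√M − √276) = 0.29779: √M = 0.29779/0.120 + √276 = 2.4816 + 16.6132 = 19.0948.
M = (19.0948)² = 364.61 ppb.

M ≈ 365 ppb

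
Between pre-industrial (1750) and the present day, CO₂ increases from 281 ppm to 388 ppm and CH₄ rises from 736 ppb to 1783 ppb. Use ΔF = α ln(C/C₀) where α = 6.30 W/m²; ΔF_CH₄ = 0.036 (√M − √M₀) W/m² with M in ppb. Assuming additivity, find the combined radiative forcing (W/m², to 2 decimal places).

ΔF = 2.58 W/m²

CO₂: 6.30 × ln(388/281) = 6.30 × ln(1.38078) = 6.30 × 0.32265 = 2.0327 W/m².
CH₄: 0.036 × (√1783 − √736) = 0.036 × (42.2256 − 27.1293) = 0.036 × 15.0963 = 0.5435 W/m².
Total ΔF = 2.0327 + 0.5435 = 2.5762 W/m².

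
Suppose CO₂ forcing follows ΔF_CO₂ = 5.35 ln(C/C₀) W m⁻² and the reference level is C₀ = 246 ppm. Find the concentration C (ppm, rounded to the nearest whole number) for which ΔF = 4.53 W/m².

C ≈ 574 ppm

Set 5.35 ln(C/246) = 4.53, so ln(C/246) = 4.53/5.35 = 0.84673.
Then C/246 = e^0.84673 = 2.33201, giving C = 246 × 2.33201 = 573.67 ppm.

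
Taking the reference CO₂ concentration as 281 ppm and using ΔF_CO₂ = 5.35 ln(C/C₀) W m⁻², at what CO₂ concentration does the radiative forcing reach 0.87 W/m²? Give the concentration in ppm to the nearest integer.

Set 5.35 ln(C/281) = 0.87, so ln(C/281) = 0.87/5.35 = 0.16262.
Then C/281 = e^0.16262 = 1.17659, giving C = 281 × 1.17659 = 330.62 ppm.

C ≈ 331 ppm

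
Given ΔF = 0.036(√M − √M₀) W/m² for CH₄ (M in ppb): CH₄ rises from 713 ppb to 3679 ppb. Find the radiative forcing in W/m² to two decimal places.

CH₄: 0.036 × (√3679 − √713) = 0.036 × (60.6548 − 26.7021) = 0.036 × 33.9527 = 1.2223 W/m².

ΔF = 1.22 W/m²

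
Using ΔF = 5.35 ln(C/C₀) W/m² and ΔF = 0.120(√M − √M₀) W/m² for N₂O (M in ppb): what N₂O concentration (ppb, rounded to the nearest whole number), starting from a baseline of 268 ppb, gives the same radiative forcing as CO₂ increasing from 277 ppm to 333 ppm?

M ≈ 604 ppb

CO₂ forcing: 5.35 × ln(333/277) = 5.35 × 0.184125 = 0.98507 W/m².
Set 0.120(√M − √268) = 0.98507: √M = 0.98507/0.120 + √268 = 8.2089 + 16.3707 = 24.5796.
M = (24.5796)² = 604.16 ppb.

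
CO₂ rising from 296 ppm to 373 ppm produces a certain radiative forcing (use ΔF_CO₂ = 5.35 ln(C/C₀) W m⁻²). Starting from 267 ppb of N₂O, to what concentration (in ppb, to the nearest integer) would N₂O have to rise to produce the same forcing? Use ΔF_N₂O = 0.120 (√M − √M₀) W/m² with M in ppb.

M ≈ 710 ppb

CO₂ forcing: 5.35 × ln(373/296) = 5.35 × 0.231219 = 1.23702 W/m².
Set 0.120(√M − √267) = 1.23702: √M = 1.23702/0.120 + √267 = 10.3085 + 16.3401 = 26.6486.
M = (26.6486)² = 710.15 ppb.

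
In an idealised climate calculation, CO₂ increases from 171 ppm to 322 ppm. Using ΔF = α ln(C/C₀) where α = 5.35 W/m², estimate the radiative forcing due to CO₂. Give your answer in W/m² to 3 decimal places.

CO₂: 5.35 × ln(322/171) = 5.35 × ln(1.88304) = 5.35 × 0.63289 = 3.3860 W/m².

ΔF = 3.386 W/m²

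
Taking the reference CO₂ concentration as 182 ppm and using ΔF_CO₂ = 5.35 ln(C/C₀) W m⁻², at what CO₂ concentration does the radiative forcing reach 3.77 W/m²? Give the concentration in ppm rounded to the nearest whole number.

Set 5.35 ln(C/182) = 3.77, so ln(C/182) = 3.77/5.35 = 0.70467.
Then C/182 = e^0.70467 = 2.02318, giving C = 182 × 2.02318 = 368.22 ppm.

C ≈ 368 ppm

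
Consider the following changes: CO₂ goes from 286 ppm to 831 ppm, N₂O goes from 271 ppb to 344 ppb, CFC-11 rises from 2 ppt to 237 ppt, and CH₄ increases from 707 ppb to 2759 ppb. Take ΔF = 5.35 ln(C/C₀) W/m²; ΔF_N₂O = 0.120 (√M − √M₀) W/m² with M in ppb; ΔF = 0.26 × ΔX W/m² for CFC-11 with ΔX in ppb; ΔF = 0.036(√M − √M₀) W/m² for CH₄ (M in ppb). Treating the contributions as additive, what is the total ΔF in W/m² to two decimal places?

CO₂: 5.35 × ln(831/286) = 5.35 × ln(2.90559) = 5.35 × 1.06664 = 5.7065 W/m².
N₂O: 0.120 × (√344 − √271) = 0.120 × (18.5472 − 16.4621) = 0.120 × 2.0851 = 0.2502 W/m².
CFC-11: Δ = 237 − 2 = 235 ppt = 0.235 ppb; ΔF = 0.26 × 0.235 = 0.0611 W/m².
CH₄: 0.036 × (√2759 − √707) = 0.036 × (52.5262 − 26.5895) = 0.036 × 25.9367 = 0.9337 W/m².
Total ΔF = 5.7065 + 0.2502 + 0.0611 + 0.9337 = 6.9515 W/m².

ΔF = 6.95 W/m²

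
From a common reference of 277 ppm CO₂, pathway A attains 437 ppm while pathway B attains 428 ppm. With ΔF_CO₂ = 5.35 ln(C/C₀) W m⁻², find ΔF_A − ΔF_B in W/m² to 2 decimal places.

ΔF_A = 5.35 ln(437/277) = 5.35 × 0.45592 = 2.4392 W/m².
ΔF_B = 5.35 ln(428/277) = 5.35 × 0.43511 = 2.3278 W/m².
Difference: 2.4392 − 2.3278 = 0.1114 W/m².

ΔF_A − ΔF_B = 0.11 W/m²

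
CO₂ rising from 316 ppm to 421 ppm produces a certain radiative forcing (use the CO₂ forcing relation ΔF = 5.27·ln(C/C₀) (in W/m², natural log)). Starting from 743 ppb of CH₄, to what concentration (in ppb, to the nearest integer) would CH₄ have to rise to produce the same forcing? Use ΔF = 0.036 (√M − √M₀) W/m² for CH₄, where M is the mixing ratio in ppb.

M ≈ 4796 ppb

CO₂ forcing: 5.27 × ln(421/316) = 5.27 × 0.286891 = 1.51192 W/m².
Set 0.036(√M − √743) = 1.51192: √M = 1.51192/0.036 + √743 = 41.9978 + 27.2580 = 69.2558.
M = (69.2558)² = 4796.37 ppb.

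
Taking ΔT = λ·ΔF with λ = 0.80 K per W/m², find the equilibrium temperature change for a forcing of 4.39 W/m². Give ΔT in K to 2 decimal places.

ΔT = λ ΔF = 0.80 × 4.39 = 3.5120 K.

ΔT = 3.51 K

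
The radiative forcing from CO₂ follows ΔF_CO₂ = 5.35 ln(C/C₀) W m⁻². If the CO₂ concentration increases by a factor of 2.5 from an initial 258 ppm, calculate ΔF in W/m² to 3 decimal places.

ΔF = 4.902 W/m²

Because the forcing depends only on the ratio C/C₀, the initial concentration does not enter.
ΔF = 5.35 × ln(2.5) = 5.35 × 0.91629 = 4.9022 W/m².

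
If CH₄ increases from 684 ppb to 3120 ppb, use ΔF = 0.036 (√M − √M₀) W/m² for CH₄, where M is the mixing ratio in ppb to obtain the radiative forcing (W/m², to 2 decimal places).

CH₄: 0.036 × (√3120 − √684) = 0.036 × (55.8570 − 26.1534) = 0.036 × 29.7036 = 1.0693 W/m².

ΔF = 1.07 W/m²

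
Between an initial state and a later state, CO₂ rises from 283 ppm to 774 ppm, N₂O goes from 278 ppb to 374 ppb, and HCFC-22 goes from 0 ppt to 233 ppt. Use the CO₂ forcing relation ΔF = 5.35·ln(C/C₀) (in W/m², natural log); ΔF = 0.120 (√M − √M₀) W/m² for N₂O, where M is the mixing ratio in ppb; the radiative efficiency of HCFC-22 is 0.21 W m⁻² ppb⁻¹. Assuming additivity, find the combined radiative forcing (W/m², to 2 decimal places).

ΔF = 5.75 W/m²

CO₂: 5.35 × ln(774/283) = 5.35 × ln(2.73498) = 5.35 × 1.00612 = 5.3827 W/m².
N₂O: 0.120 × (√374 − √278) = 0.120 × (19.3391 − 16.6733) = 0.120 × 2.6658 = 0.3199 W/m².
HCFC-22: Δ = 233 − 0 = 233 ppt = 0.233 ppb; ΔF = 0.21 × 0.233 = 0.0489 W/m².
Total ΔF = 5.3827 + 0.3199 + 0.0489 = 5.7515 W/m².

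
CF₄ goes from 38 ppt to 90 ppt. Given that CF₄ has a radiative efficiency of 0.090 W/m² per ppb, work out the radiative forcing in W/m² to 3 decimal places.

ΔF = 0.005 W/m²

CF₄: Δ = 90 − 38 = 52 ppt = 0.052 ppb; ΔF = 0.090 × 0.052 = 0.0047 W/m².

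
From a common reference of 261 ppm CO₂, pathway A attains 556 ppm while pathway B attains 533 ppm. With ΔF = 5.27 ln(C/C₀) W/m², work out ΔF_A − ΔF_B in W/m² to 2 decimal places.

ΔF_A = 5.27 ln(556/261) = 5.27 × 0.75625 = 3.9854 W/m².
ΔF_B = 5.27 ln(533/261) = 5.27 × 0.71400 = 3.7628 W/m².
Difference: 3.9854 − 3.7628 = 0.2226 W/m².

ΔF_A − ΔF_B = 0.22 W/m²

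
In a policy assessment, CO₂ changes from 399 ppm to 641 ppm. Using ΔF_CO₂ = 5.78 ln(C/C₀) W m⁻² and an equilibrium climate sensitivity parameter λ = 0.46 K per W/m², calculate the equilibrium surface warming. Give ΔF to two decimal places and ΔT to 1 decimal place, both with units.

CO₂: 5.78 × ln(641/399) = 5.78 × ln(1.60652) = 5.78 × 0.47407 = 2.7401 W/m².
ΔT = λ ΔF = 0.46 × 2.74 = 1.2604 K.

ΔF = 2.74 W/m²; ΔT = 1.3 K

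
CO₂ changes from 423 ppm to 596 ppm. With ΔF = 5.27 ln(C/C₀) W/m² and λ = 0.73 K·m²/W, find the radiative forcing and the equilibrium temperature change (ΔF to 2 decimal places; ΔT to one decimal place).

CO₂: 5.27 × ln(596/423) = 5.27 × ln(1.40898) = 5.27 × 0.34287 = 1.8069 W/m².
ΔT = λ ΔF = 0.73 × 1.81 = 1.3213 K.

ΔF = 1.81 W/m²; ΔT = 1.3 K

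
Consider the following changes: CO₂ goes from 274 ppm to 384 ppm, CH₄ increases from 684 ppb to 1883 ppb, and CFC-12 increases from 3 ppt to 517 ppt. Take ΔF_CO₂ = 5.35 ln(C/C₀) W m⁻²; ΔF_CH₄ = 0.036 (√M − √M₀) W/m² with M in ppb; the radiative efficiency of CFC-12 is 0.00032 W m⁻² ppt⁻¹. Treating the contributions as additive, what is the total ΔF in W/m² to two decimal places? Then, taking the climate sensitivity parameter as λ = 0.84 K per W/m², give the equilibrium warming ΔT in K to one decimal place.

CO₂: 5.35 × ln(384/274) = 5.35 × ln(1.40146) = 5.35 × 0.33751 = 1.8057 W/m².
CH₄: 0.036 × (√1883 − √684) = 0.036 × (43.3935 − 26.1534) = 0.036 × 17.2401 = 0.6206 W/m².
CFC-12: ΔF = 0.00032 × (517 − 3) = 0.00032 × 514 = 0.1645 W/m².
Total ΔF = 1.8057 + 0.6206 + 0.1645 = 2.5908 W/m².
ΔT = λ ΔF = 0.84 × 2.59 = 2.1756 K.

ΔF = 2.59 W/m²; ΔT = 2.2 K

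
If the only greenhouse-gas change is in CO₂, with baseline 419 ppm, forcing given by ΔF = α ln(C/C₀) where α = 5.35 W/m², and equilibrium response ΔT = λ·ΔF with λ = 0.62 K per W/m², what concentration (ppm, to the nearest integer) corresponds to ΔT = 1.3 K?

Required forcing: ΔF = ΔT/λ = 1.3/0.62 = 2.0968 W/m².
Then ln(C/419) = ΔF/5.35 = 2.0968/5.35 = 0.39193.
So C = 419 × e^0.39193 = 419 × 1.47983 = 620.05 ppm.

C ≈ 620 ppm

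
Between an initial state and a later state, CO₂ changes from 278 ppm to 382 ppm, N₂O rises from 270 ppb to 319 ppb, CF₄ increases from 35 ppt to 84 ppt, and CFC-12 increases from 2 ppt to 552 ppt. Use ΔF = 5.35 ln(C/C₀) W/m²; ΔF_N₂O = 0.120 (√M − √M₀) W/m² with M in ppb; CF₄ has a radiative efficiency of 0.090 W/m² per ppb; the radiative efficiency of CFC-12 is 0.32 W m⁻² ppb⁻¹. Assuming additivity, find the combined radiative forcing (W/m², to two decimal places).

CO₂: 5.35 × ln(382/278) = 5.35 × ln(1.37410) = 5.35 × 0.31780 = 1.7002 W/m².
N₂O: 0.120 × (√319 − √270) = 0.120 × (17.8606 − 16.4317) = 0.120 × 1.4289 = 0.1715 W/m².
CF₄: Δ = 84 − 35 = 49 ppt = 0.049 ppb; ΔF = 0.090 × 0.049 = 0.0044 W/m².
CFC-12: Δ = 552 − 2 = 550 ppt = 0.550 ppb; ΔF = 0.32 × 0.550 = 0.1760 W/m².
Total ΔF = 1.7002 + 0.1715 + 0.0044 + 0.1760 = 2.0521 W/m².

ΔF = 2.05 W/m²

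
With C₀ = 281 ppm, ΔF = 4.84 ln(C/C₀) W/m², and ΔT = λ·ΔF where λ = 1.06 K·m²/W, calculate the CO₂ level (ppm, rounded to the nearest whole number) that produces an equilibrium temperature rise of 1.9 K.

Required forcing: ΔF = ΔT/λ = 1.9/1.06 = 1.7925 W/m².
Then ln(C/281) = ΔF/4.84 = 1.7925/4.84 = 0.37035.
So C = 281 × e^0.37035 = 281 × 1.44824 = 406.96 ppm.

C ≈ 407 ppm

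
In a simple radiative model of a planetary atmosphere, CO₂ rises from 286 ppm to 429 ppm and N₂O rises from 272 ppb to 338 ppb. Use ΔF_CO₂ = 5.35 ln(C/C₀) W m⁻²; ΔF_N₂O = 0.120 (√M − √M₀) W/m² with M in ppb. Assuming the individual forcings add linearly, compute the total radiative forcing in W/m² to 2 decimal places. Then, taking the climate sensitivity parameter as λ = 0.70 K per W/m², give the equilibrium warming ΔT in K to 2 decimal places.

CO₂: 5.35 × ln(429/286) = 5.35 × ln(1.50000) = 5.35 × 0.40547 = 2.1693 W/m².
N₂O: 0.120 × (√338 − √272) = 0.120 × (18.3848 − 16.4924) = 0.120 × 1.8924 = 0.2271 W/m².
Total ΔF = 2.1693 + 0.2271 = 2.3964 W/m².
ΔT = λ ΔF = 0.70 × 2.40 = 1.6800 K.

ΔF = 2.40 W/m²; ΔT = 1.68 K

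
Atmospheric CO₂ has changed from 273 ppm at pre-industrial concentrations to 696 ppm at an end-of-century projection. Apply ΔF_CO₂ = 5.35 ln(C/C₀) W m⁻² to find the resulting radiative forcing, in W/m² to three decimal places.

CO₂: 5.35 × ln(696/273) = 5.35 × ln(2.54945) = 5.35 × 0.93588 = 5.0070 W/m².

ΔF = 5.007 W/m²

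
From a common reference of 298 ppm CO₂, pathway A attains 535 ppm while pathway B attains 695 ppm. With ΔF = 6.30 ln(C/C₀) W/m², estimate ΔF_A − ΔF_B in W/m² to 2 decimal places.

ΔF_A − ΔF_B = -1.65 W/m²

ΔF_A = 6.30 ln(535/298) = 6.30 × 0.58517 = 3.6866 W/m².
ΔF_B = 6.30 ln(695/298) = 6.30 × 0.84682 = 5.3350 W/m².
Difference: 3.6866 − 5.3350 = -1.6484 W/m².
(Equivalently, ΔF_A − ΔF_B = 6.30 ln(535/695) = 6.30 × -0.26165 = -1.6484 W/m².)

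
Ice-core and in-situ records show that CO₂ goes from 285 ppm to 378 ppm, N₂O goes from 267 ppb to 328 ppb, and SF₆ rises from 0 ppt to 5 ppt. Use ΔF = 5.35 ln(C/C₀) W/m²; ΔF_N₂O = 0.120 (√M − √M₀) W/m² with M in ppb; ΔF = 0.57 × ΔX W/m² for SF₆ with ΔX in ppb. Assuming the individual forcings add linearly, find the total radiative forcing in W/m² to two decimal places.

ΔF = 1.73 W/m²

CO₂: 5.35 × ln(378/285) = 5.35 × ln(1.32632) = 5.35 × 0.28241 = 1.5109 W/m².
N₂O: 0.120 × (√328 − √267) = 0.120 × (18.1108 − 16.3401) = 0.120 × 1.7707 = 0.2125 W/m².
SF₆: Δ = 5 − 0 = 5 ppt = 0.005 ppb; ΔF = 0.57 × 0.005 = 0.0029 W/m².
Total ΔF = 1.5109 + 0.2125 + 0.0029 = 1.7263 W/m².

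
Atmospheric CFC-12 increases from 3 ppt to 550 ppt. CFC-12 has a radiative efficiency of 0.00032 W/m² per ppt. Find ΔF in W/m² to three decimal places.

ΔF = 0.175 W/m²

CFC-12: ΔF = 0.00032 × (550 − 3) = 0.00032 × 547 = 0.1750 W/m².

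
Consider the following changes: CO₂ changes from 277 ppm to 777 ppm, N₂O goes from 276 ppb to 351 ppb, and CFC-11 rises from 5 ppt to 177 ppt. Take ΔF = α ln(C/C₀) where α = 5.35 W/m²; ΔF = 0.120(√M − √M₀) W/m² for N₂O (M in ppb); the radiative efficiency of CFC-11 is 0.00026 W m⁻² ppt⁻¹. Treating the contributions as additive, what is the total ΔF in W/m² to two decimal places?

CO₂: 5.35 × ln(777/277) = 5.35 × ln(2.80505) = 5.35 × 1.03142 = 5.5181 W/m².
N₂O: 0.120 × (√351 − √276) = 0.120 × (18.7350 − 16.6132) = 0.120 × 2.1218 = 0.2546 W/m².
CFC-11: ΔF = 0.00026 × (177 − 5) = 0.00026 × 172 = 0.0447 W/m².
Total ΔF = 5.5181 + 0.2546 + 0.0447 = 5.8174 W/m².

ΔF = 5.82 W/m²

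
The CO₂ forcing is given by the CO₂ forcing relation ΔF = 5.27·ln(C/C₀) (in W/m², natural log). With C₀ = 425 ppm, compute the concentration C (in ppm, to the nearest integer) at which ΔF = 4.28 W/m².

Set 5.27 ln(C/425) = 4.28, so ln(C/425) = 4.28/5.27 = 0.81214.
Then C/425 = e^0.81214 = 2.25272, giving C = 425 × 2.25272 = 957.41 ppm.

C ≈ 957 ppm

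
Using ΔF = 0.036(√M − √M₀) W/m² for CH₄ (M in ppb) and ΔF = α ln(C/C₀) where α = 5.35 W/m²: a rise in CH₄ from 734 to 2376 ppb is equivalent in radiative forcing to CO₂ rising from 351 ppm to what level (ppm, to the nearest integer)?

C ≈ 406 ppm

CH₄ forcing: 0.036 × (√2376 − √734) = 0.036 × (48.7442 − 27.0924) = 0.036 × 21.6518 = 0.77946 W/m².
Set 5.35 ln(C/351) = 0.77946: ln(C/351) = 0.77946/5.35 = 0.14569, so C = 351 × e^0.14569 = 351 × 1.15684 = 406.05 ppm.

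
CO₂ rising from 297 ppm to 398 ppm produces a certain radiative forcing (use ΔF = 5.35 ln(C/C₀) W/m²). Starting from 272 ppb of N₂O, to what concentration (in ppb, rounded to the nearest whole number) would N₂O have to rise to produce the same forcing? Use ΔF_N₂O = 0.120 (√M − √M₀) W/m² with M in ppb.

CO₂ forcing: 5.35 × ln(398/297) = 5.35 × 0.292720 = 1.56605 W/m².
Set 0.120(√M − √272) = 1.56605: √M = 1.56605/0.120 + √272 = 13.0504 + 16.4924 = 29.5428.
M = (29.5428)² = 872.78 ppb.

M ≈ 873 ppb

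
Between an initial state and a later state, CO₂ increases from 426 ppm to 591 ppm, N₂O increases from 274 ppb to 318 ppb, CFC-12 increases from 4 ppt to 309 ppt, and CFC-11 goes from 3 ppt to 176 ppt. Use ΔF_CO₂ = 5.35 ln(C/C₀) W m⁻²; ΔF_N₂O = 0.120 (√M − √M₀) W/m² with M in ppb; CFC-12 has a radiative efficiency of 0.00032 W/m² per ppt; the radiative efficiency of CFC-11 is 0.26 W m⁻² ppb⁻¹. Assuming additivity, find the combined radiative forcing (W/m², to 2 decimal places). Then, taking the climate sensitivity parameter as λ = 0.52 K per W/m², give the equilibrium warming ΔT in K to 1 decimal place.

ΔF = 2.05 W/m²; ΔT = 1.1 K

CO₂: 5.35 × ln(591/426) = 5.35 × ln(1.38732) = 5.35 × 0.32737 = 1.7514 W/m².
N₂O: 0.120 × (√318 − √274) = 0.120 × (17.8326 − 16.5529) = 0.120 × 1.2797 = 0.1536 W/m².
CFC-12: ΔF = 0.00032 × (309 − 4) = 0.00032 × 305 = 0.0976 W/m².
CFC-11: Δ = 176 − 3 = 173 ppt = 0.173 ppb; ΔF = 0.26 × 0.173 = 0.0450 W/m².
Total ΔF = 1.7514 + 0.1536 + 0.0976 + 0.0450 = 2.0476 W/m².
ΔT = λ ΔF = 0.52 × 2.05 = 1.0660 K.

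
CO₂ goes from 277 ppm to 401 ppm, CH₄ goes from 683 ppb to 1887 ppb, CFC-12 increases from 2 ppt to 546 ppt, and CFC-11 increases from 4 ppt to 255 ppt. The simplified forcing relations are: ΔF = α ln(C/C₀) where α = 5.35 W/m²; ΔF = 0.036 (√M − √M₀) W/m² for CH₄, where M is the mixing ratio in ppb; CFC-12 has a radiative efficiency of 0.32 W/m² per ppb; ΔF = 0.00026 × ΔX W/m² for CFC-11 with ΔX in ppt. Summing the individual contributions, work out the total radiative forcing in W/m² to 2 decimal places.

ΔF = 2.84 W/m²

CO₂: 5.35 × ln(401/277) = 5.35 × ln(1.44765) = 5.35 × 0.36994 = 1.9792 W/m².
CH₄: 0.036 × (√1887 − √683) = 0.036 × (43.4396 − 26.1343) = 0.036 × 17.3053 = 0.6230 W/m².
CFC-12: Δ = 546 − 2 = 544 ppt = 0.544 ppb; ΔF = 0.32 × 0.544 = 0.1741 W/m².
CFC-11: ΔF = 0.00026 × (255 − 4) = 0.00026 × 251 = 0.0653 W/m².
Total ΔF = 1.9792 + 0.6230 + 0.1741 + 0.0653 = 2.8416 W/m².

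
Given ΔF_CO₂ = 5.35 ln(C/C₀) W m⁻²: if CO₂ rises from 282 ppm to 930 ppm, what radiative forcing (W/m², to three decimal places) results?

CO₂: 5.35 × ln(930/282) = 5.35 × ln(3.29787) = 5.35 × 1.19328 = 6.3840 W/m².

ΔF = 6.384 W/m²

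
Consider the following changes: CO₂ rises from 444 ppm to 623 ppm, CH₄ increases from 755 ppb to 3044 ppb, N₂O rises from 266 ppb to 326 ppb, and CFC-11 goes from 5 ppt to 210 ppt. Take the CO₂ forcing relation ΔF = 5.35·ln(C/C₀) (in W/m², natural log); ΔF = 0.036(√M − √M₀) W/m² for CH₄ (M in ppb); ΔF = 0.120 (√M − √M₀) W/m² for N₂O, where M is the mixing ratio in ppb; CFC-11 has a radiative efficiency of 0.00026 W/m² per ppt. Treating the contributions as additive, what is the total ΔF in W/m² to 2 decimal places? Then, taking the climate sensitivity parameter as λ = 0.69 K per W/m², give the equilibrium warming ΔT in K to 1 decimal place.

ΔF = 3.07 W/m²; ΔT = 2.1 K

CO₂: 5.35 × ln(623/444) = 5.35 × ln(1.40315) = 5.35 × 0.33872 = 1.8122 W/m².
CH₄: 0.036 × (√3044 − √755) = 0.036 × (55.1725 − 27.4773) = 0.036 × 27.6952 = 0.9970 W/m².
N₂O: 0.120 × (√326 − √266) = 0.120 × (18.0555 − 16.3095) = 0.120 × 1.7460 = 0.2095 W/m².
CFC-11: ΔF = 0.00026 × (210 − 5) = 0.00026 × 205 = 0.0533 W/m².
Total ΔF = 1.8122 + 0.9970 + 0.2095 + 0.0533 = 3.0720 W/m².
ΔT = λ ΔF = 0.69 × 3.07 = 2.1183 K.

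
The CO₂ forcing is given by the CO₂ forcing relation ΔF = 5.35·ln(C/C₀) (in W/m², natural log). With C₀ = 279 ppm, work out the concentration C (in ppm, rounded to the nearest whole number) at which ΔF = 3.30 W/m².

C ≈ 517 ppm

Set 5.35 ln(C/279) = 3.30, so ln(C/279) = 3.30/5.35 = 0.61682.
Then C/279 = e^0.61682 = 1.85303, giving C = 279 × 1.85303 = 517.00 ppm.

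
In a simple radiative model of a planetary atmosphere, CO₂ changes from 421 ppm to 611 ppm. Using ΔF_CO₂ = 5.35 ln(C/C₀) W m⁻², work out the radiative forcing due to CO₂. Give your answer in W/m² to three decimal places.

CO₂: 5.35 × ln(611/421) = 5.35 × ln(1.45131) = 5.35 × 0.37247 = 1.9927 W/m².

ΔF = 1.993 W/m²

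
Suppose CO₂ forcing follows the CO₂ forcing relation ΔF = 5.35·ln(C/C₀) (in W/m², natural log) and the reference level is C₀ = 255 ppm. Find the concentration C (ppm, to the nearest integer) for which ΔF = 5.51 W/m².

C ≈ 714 ppm

Set 5.35 ln(C/255) = 5.51, so ln(C/255) = 5.51/5.35 = 1.02991.
Then C/255 = e^1.02991 = 2.80081, giving C = 255 × 2.80081 = 714.21 ppm.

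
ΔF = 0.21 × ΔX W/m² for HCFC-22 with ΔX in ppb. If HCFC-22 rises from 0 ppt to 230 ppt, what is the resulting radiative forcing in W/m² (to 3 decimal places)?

HCFC-22: Δ = 230 − 0 = 230 ppt = 0.230 ppb; ΔF = 0.21 × 0.230 = 0.0483 W/m².

ΔF = 0.048 W/m²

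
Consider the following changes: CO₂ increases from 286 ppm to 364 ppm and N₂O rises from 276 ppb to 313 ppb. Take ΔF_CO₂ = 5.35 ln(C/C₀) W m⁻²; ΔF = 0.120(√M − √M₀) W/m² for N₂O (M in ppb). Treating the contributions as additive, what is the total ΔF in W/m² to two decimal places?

CO₂: 5.35 × ln(364/286) = 5.35 × ln(1.27273) = 5.35 × 0.24116 = 1.2902 W/m².
N₂O: 0.120 × (√313 − √276) = 0.120 × (17.6918 − 16.6132) = 0.120 × 1.0786 = 0.1294 W/m².
Total ΔF = 1.2902 + 0.1294 = 1.4196 W/m².

ΔF = 1.42 W/m²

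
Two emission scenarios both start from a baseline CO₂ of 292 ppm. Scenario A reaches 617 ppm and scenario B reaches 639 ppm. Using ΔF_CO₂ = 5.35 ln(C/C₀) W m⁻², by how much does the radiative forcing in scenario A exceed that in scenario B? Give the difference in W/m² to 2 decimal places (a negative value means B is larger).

ΔF_A = 5.35 ln(617/292) = 5.35 × 0.74812 = 4.0024 W/m².
ΔF_B = 5.35 ln(639/292) = 5.35 × 0.78315 = 4.1899 W/m².
Difference: 4.0024 − 4.1899 = -0.1875 W/m².

ΔF_A − ΔF_B = -0.19 W/m²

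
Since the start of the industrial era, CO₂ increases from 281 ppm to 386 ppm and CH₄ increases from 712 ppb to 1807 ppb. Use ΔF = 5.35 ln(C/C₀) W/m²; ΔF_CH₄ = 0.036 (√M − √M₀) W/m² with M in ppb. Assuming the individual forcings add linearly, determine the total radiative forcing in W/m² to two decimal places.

ΔF = 2.27 W/m²

CO₂: 5.35 × ln(386/281) = 5.35 × ln(1.37367) = 5.35 × 0.31749 = 1.6986 W/m².
CH₄: 0.036 × (√1807 − √712) = 0.036 × (42.5088 − 26.6833) = 0.036 × 15.8255 = 0.5697 W/m².
Total ΔF = 1.6986 + 0.5697 = 2.2683 W/m².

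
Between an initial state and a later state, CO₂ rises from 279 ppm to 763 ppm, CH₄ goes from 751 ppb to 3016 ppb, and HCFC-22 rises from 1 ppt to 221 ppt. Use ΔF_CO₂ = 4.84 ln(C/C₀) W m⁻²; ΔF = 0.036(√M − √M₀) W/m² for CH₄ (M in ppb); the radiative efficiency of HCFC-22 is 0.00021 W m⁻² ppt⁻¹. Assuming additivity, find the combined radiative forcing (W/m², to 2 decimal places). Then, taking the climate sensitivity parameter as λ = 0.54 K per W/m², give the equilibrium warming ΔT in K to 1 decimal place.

ΔF = 5.91 W/m²; ΔT = 3.2 K

CO₂: 4.84 × ln(763/279) = 4.84 × ln(2.73477) = 4.84 × 1.00605 = 4.8693 W/m².
CH₄: 0.036 × (√3016 − √751) = 0.036 × (54.9181 − 27.4044) = 0.036 × 27.5137 = 0.9905 W/m².
HCFC-22: ΔF = 0.00021 × (221 − 1) = 0.00021 × 220 = 0.0462 W/m².
Total ΔF = 4.8693 + 0.9905 + 0.0462 = 5.9060 W/m².
ΔT = λ ΔF = 0.54 × 5.91 = 3.1914 K.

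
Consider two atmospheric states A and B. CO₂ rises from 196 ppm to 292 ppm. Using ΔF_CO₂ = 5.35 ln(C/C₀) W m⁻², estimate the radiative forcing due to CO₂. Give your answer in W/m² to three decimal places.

CO₂ absorption bands are partially saturated, so forcing scales with the logarithm of the concentration ratio.
CO₂: 5.35 × ln(292/196) = 5.35 × ln(1.48980) = 5.35 × 0.39864 = 2.1327 W/m².

ΔF = 2.133 W/m²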